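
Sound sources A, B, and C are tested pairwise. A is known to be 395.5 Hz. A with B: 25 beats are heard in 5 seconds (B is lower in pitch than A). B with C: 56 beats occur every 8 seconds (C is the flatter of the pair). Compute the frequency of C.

383.5 Hz

A–B: Beat frequency = 25/5 = 5 Hz.
B is below A, so f_B = 395.5 − 5 = 390.5 Hz.
B–C: Beat frequency = 56/8 = 7 Hz.
C is below B, so f_C = 390.5 − 7 = 383.5 Hz.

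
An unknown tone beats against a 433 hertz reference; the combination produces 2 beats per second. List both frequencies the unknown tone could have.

|f − 433| = 2, so f = 433 ± 2.

431 Hz or 435 Hz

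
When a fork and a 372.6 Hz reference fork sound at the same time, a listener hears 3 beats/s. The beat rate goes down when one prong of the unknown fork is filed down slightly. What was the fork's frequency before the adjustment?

369.6 Hz

|f − 372.6| = 3, so the fork was at either 369.6 Hz or 375.6 Hz.
Filing a prong removes mass and raises the fork's frequency; the adjustment raises the fork's frequency.
The beat rate fell, so the adjustment moved the fork toward 372.6 Hz — it must have started below the reference.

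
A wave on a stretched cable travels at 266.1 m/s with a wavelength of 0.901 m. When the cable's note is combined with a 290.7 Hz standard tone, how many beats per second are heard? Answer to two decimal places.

4.64 Hz

Source frequency f = v/λ = 266.1/0.901 = 295.3385 Hz.
f_beat = |295.3385 − 290.7| = 4.64 Hz.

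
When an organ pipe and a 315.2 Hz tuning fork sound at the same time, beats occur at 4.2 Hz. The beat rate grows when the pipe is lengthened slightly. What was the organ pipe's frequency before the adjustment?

311 Hz

|f − 315.2| = 4.2, so the organ pipe was at either 311 Hz or 319.4 Hz.
A longer pipe has a lower fundamental; the adjustment lowers the organ pipe's frequency.
The beat rate rose, so the adjustment moved the organ pipe further from 315.2 Hz — it was already below the reference.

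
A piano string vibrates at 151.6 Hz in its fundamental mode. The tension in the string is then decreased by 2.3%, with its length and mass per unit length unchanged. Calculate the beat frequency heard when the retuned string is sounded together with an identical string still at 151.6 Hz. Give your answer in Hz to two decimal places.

1.75 Hz

For a string, f ∝ √T, so the new frequency is 151.6·√0.977 = 149.8465 Hz.
f_beat = |149.8465 − 151.6| = 1.75 Hz.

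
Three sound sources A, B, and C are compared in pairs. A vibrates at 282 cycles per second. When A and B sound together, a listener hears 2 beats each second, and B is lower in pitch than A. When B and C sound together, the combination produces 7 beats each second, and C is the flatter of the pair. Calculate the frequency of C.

B is below A, so f_B = 282 − 2 = 280 Hz.
C is below B, so f_C = 280 − 7 = 273 Hz.

273 Hz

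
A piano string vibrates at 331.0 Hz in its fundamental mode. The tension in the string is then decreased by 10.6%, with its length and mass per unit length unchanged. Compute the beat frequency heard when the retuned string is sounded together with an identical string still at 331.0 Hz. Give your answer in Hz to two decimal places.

18.03 Hz

For a string, f ∝ √T, so the new frequency is 331.0·√0.894 = 312.9657 Hz.
f_beat = |312.9657 − 331.0| = 18.03 Hz.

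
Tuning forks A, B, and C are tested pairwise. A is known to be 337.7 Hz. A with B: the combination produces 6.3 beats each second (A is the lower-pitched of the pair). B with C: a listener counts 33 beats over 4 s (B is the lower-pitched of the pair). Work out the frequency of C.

352.25 Hz

B is above A, so f_B = 337.7 + 6.3 = 344 Hz.
B–C: Beat frequency = 33/4 = 8.25 Hz.
C is above B, so f_C = 344 + 8.25 = 352.25 Hz.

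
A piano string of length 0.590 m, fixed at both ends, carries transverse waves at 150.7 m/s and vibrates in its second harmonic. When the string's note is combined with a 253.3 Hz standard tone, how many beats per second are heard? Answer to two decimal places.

2.12 Hz

For a string fixed at both ends, f_n = n·v/(2L) = 2·150.7/(2·0.590) = 255.4237 Hz.
f_beat = |255.4237 − 253.3| = 2.12 Hz.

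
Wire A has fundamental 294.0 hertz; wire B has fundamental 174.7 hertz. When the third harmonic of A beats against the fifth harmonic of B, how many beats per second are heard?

8.5 Hz

Third harmonic of the first: 3·294.0 = 882.0 Hz.
Fifth harmonic of the second: 5·174.7 = 873.5 Hz.
f_beat = |882.0 − 873.5| = 8.5 Hz.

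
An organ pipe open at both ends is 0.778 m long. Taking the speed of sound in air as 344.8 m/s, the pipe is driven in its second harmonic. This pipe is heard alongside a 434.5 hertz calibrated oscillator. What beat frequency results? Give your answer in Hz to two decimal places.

Open pipe: f_n = n·v/(2L) = 2·344.8/(2·0.778) = 443.1877 Hz.
f_beat = |443.1877 − 434.5| = 8.69 Hz.

8.69 Hz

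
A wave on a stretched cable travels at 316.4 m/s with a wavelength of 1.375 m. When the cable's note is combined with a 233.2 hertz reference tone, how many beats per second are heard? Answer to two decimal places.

Source frequency f = v/λ = 316.4/1.375 = 230.1091 Hz.
f_beat = |230.1091 − 233.2| = 3.09 Hz.

3.09 Hz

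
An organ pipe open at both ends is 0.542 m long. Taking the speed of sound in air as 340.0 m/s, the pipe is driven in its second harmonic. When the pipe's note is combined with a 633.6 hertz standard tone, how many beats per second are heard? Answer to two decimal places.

Open pipe: f_n = n·v/(2L) = 2·340.0/(2·0.542) = 627.3063 Hz.
f_beat = |627.3063 − 633.6| = 6.29 Hz.

6.29 Hz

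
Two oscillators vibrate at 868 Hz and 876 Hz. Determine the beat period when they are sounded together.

0.125 s

f_beat = |868 − 876| = 8 Hz.
Beat period T = 1 / f_beat = 1 / 8 s.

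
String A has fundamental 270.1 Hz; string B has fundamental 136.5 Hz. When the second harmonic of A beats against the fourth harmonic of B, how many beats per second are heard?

5.8 Hz

Second harmonic of the first: 2·270.1 = 540.2 Hz.
Fourth harmonic of the second: 4·136.5 = 546.0 Hz.
f_beat = |540.2 − 546.0| = 5.8 Hz.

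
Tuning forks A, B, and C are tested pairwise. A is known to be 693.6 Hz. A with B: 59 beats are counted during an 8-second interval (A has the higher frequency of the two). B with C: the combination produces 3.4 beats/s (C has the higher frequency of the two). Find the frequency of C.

A–B: Beat frequency = 59/8 = 7.375 Hz.
B is below A, so f_B = 693.6 − 7.375 = 686.225 Hz.
C is above B, so f_C = 686.225 + 3.4 = 689.625 Hz.

689.625 Hz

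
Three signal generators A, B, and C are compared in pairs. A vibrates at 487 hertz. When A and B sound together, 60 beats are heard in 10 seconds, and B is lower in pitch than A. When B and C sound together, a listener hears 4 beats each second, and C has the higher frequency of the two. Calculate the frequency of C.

A–B: Beat frequency = 60/10 = 6 Hz.
B is below A, so f_B = 487 − 6 = 481 Hz.
C is above B, so f_C = 481 + 4 = 485 Hz.

485 Hz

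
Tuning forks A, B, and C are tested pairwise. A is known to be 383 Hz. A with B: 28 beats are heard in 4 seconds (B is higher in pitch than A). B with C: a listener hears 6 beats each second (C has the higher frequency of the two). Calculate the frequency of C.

396 Hz

A–B: Beat frequency = 28/4 = 7 Hz.
B is above A, so f_B = 383 + 7 = 390 Hz.
C is above B, so f_C = 390 + 6 = 396 Hz.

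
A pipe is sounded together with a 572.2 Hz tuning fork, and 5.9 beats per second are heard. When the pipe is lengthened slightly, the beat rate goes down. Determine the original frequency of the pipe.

578.1 Hz

|f − 572.2| = 5.9, so the pipe was at either 566.3 Hz or 578.1 Hz.
A longer pipe has a lower fundamental; the adjustment lowers the pipe's frequency.
The beat rate fell, so the adjustment moved the pipe toward 572.2 Hz — it must have started above the reference.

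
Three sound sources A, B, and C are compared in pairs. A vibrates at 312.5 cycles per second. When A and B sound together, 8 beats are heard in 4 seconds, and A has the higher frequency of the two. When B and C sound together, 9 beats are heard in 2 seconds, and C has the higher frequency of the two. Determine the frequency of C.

A–B: Beat frequency = 8/4 = 2 Hz.
B is below A, so f_B = 312.5 − 2 = 310.5 Hz.
B–C: Beat frequency = 9/2 = 4.5 Hz.
C is above B, so f_C = 310.5 + 4.5 = 315 Hz.

315 Hz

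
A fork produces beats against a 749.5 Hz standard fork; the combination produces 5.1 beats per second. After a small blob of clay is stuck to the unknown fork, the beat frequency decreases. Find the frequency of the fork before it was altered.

754.6 Hz

|f − 749.5| = 5.1, so the fork was at either 744.4 Hz or 754.6 Hz.
Adding mass to a fork lowers its frequency; the adjustment lowers the fork's frequency.
The beat rate fell, so the adjustment moved the fork toward 749.5 Hz — it must have started above the reference.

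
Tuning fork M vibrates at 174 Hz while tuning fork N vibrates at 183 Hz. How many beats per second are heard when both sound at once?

f_beat = |f₁ − f₂|.
|174 − 183| = 9 Hz.

9 Hz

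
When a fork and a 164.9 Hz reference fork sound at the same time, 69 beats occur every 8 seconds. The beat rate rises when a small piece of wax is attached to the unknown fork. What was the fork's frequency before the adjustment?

156.275 Hz

Beat frequency = 69/8 = 8.625 Hz.
|f − 164.9| = 8.625, so the fork was at either 156.275 Hz or 173.525 Hz.
Loading a fork with wax lowers its frequency; the adjustment lowers the fork's frequency.
The beat rate rose, so the adjustment moved the fork further from 164.9 Hz — it was already below the reference.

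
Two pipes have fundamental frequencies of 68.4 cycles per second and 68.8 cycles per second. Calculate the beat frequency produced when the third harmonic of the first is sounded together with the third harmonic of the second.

1.2 Hz

Third harmonic of the first: 3·68.4 = 205.2 Hz.
Third harmonic of the second: 3·68.8 = 206.4 Hz.
f_beat = |205.2 − 206.4| = 1.2 Hz.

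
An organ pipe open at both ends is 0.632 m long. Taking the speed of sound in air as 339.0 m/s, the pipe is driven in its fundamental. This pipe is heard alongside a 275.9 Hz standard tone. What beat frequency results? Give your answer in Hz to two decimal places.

Open pipe: f_n = n·v/(2L) = 1·339.0/(2·0.632) = 268.1962 Hz.
f_beat = |268.1962 − 275.9| = 7.70 Hz.

7.70 Hz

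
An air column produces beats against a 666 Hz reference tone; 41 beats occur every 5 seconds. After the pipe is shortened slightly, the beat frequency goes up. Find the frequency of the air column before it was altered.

Beat frequency = 41/5 = 8.2 Hz.
|f − 666| = 8.2, so the air column was at either 657.8 Hz or 674.2 Hz.
A shorter pipe has a higher fundamental; the adjustment raises the air column's frequency.
The beat rate rose, so the adjustment moved the air column further from 666 Hz — it was already above the reference.

674.2 Hz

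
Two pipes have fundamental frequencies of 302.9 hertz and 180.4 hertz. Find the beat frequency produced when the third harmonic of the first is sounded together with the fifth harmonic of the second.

6.7 Hz

Third harmonic of the first: 3·302.9 = 908.7 Hz.
Fifth harmonic of the second: 5·180.4 = 902.0 Hz.
f_beat = |908.7 − 902.0| = 6.7 Hz.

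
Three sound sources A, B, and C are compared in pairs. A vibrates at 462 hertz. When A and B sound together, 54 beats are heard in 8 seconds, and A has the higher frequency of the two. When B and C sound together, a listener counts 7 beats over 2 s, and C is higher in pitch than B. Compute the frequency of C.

458.75 Hz

A–B: Beat frequency = 54/8 = 6.75 Hz.
B is below A, so f_B = 462 − 6.75 = 455.25 Hz.
B–C: Beat frequency = 7/2 = 3.5 Hz.
C is above B, so f_C = 455.25 + 3.5 = 458.75 Hz.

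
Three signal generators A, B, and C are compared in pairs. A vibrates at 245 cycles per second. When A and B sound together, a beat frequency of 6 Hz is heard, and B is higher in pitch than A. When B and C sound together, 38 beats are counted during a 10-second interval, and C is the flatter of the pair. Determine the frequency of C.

B is above A, so f_B = 245 + 6 = 251 Hz.
B–C: Beat frequency = 38/10 = 3.8 Hz.
C is below B, so f_C = 251 − 3.8 = 247.2 Hz.

247.2 Hz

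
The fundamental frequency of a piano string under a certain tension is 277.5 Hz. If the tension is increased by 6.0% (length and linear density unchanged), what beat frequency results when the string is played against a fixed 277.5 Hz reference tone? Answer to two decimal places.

8.20 Hz

For a string, f ∝ √T, so the new frequency is 277.5·√1.060 = 285.7037 Hz.
f_beat = |285.7037 − 277.5| = 8.20 Hz.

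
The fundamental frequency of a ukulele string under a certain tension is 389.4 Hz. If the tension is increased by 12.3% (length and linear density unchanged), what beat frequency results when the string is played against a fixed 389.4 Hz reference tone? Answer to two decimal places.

For a string, f ∝ √T, so the new frequency is 389.4·√1.123 = 412.6538 Hz.
f_beat = |412.6538 − 389.4| = 23.25 Hz.

23.25 Hz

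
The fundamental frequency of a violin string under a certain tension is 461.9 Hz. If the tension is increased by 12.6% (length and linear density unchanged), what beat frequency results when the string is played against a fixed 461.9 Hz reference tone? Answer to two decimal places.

For a string, f ∝ √T, so the new frequency is 461.9·√1.126 = 490.1366 Hz.
f_beat = |490.1366 − 461.9| = 28.24 Hz.

28.24 Hz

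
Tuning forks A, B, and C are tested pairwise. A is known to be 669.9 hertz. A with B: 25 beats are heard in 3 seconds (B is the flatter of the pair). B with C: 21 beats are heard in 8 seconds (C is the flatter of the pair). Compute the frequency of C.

658.9417 Hz

A–B: Beat frequency = 25/3 = 8.3333 Hz.
B is below A, so f_B = 669.9 − 8.3333 = 661.5667 Hz.
B–C: Beat frequency = 21/8 = 2.625 Hz.
C is below B, so f_C = 661.5667 − 2.625 = 658.9417 Hz.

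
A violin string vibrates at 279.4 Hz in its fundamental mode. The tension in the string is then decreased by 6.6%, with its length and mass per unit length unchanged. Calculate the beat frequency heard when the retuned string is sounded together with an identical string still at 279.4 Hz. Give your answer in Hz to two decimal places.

For a string, f ∝ √T, so the new frequency is 279.4·√0.934 = 270.0224 Hz.
f_beat = |270.0224 − 279.4| = 9.38 Hz.

9.38 Hz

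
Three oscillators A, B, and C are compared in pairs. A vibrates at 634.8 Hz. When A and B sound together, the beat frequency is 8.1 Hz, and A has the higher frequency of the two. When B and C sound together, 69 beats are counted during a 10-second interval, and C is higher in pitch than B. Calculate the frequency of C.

B is below A, so f_B = 634.8 − 8.1 = 626.7 Hz.
B–C: Beat frequency = 69/10 = 6.9 Hz.
C is above B, so f_C = 626.7 + 6.9 = 633.6 Hz.

633.6 Hz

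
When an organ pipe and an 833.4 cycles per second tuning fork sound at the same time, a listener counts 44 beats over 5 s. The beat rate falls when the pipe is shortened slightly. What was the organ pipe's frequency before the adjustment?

Beat frequency = 44/5 = 8.8 Hz.
|f − 833.4| = 8.8, so the organ pipe was at either 824.6 Hz or 842.2 Hz.
A shorter pipe has a higher fundamental; the adjustment raises the organ pipe's frequency.
The beat rate fell, so the adjustment moved the organ pipe toward 833.4 Hz — it must have started below the reference.

824.6 Hz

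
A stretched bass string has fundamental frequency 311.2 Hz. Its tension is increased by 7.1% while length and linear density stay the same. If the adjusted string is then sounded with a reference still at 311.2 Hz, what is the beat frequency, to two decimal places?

10.86 Hz

For a string, f ∝ √T, so the new frequency is 311.2·√1.071 = 322.0582 Hz.
f_beat = |322.0582 − 311.2| = 10.86 Hz.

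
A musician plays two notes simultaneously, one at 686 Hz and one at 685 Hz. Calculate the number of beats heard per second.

f_beat = |f₁ − f₂|.
|686 − 685| = 1 Hz.

1 Hz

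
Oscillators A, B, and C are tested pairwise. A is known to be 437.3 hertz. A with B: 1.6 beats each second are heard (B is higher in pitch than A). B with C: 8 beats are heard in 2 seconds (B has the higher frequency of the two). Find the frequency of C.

B is above A, so f_B = 437.3 + 1.6 = 438.9 Hz.
B–C: Beat frequency = 8/2 = 4 Hz.
C is below B, so f_C = 438.9 − 4 = 434.9 Hz.

434.9 Hz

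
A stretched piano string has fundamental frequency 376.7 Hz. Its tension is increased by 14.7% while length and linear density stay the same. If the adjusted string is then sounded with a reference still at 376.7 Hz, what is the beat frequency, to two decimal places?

26.74 Hz

For a string, f ∝ √T, so the new frequency is 376.7·√1.147 = 403.4385 Hz.
f_beat = |403.4385 − 376.7| = 26.74 Hz.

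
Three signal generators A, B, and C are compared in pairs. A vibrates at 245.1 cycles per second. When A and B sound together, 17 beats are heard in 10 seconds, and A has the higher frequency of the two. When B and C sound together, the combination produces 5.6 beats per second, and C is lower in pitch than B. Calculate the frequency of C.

237.8 Hz

A–B: Beat frequency = 17/10 = 1.7 Hz.
B is below A, so f_B = 245.1 − 1.7 = 243.4 Hz.
C is below B, so f_C = 243.4 − 5.6 = 237.8 Hz.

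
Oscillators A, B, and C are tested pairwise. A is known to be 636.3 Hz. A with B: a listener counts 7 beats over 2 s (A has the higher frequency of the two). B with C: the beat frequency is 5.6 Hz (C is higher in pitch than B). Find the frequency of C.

A–B: Beat frequency = 7/2 = 3.5 Hz.
B is below A, so f_B = 636.3 − 3.5 = 632.8 Hz.
C is above B, so f_C = 632.8 + 5.6 = 638.4 Hz.

638.4 Hz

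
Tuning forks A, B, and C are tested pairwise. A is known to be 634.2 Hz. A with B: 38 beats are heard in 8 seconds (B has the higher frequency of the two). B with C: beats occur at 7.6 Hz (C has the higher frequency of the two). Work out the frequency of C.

A–B: Beat frequency = 38/8 = 4.75 Hz.
B is above A, so f_B = 634.2 + 4.75 = 638.95 Hz.
C is above B, so f_C = 638.95 + 7.6 = 646.55 Hz.

646.55 Hz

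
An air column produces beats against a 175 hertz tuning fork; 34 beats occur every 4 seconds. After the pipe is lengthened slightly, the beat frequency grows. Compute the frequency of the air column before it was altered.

Beat frequency = 34/4 = 8.5 Hz.
|f − 175| = 8.5, so the air column was at either 166.5 Hz or 183.5 Hz.
A longer pipe has a lower fundamental; the adjustment lowers the air column's frequency.
The beat rate rose, so the adjustment moved the air column further from 175 Hz — it was already below the reference.

166.5 Hz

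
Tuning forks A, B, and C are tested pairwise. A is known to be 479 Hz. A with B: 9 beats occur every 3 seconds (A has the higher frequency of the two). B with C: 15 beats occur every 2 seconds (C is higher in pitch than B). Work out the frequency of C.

A–B: Beat frequency = 9/3 = 3 Hz.
B is below A, so f_B = 479 − 3 = 476 Hz.
B–C: Beat frequency = 15/2 = 7.5 Hz.
C is above B, so f_C = 476 + 7.5 = 483.5 Hz.

483.5 Hz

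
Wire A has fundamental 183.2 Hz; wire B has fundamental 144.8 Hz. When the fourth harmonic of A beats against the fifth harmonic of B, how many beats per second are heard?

Fourth harmonic of the first: 4·183.2 = 732.8 Hz.
Fifth harmonic of the second: 5·144.8 = 724.0 Hz.
f_beat = |732.8 − 724.0| = 8.8 Hz.

8.8 Hz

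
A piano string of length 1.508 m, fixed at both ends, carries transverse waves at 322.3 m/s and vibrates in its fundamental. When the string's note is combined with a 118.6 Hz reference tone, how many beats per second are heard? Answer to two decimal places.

For a string fixed at both ends, f_n = n·v/(2L) = 1·322.3/(2·1.508) = 106.8634 Hz.
f_beat = |106.8634 − 118.6| = 11.74 Hz.

11.74 Hz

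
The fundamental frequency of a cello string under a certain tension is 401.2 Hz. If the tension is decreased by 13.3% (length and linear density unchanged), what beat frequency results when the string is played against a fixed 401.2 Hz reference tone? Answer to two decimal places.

For a string, f ∝ √T, so the new frequency is 401.2·√0.867 = 373.5687 Hz.
f_beat = |373.5687 − 401.2| = 27.63 Hz.

27.63 Hz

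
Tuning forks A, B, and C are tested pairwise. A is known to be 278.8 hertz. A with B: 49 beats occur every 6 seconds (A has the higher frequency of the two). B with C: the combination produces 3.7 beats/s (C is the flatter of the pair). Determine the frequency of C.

A–B: Beat frequency = 49/6 = 8.1667 Hz.
B is below A, so f_B = 278.8 − 8.1667 = 270.6333 Hz.
C is below B, so f_C = 270.6333 − 3.7 = 266.9333 Hz.

266.9333 Hz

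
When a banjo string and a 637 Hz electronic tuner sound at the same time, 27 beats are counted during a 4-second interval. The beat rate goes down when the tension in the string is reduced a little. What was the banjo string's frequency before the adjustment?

643.75 Hz

Beat frequency = 27/4 = 6.75 Hz.
|f − 637| = 6.75, so the banjo string was at either 630.25 Hz or 643.75 Hz.
Lower tension means lower frequency; the adjustment lowers the banjo string's frequency.
The beat rate fell, so the adjustment moved the banjo string toward 637 Hz — it must have started above the reference.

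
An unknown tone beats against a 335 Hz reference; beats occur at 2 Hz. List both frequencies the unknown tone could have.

333 Hz or 337 Hz

|f − 335| = 2, so f = 335 ± 2.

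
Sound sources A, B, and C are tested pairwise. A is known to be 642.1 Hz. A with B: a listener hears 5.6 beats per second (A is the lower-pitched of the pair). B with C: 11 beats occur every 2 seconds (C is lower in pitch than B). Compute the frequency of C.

642.2 Hz

B is above A, so f_B = 642.1 + 5.6 = 647.7 Hz.
B–C: Beat frequency = 11/2 = 5.5 Hz.
C is below B, so f_C = 647.7 − 5.5 = 642.2 Hz.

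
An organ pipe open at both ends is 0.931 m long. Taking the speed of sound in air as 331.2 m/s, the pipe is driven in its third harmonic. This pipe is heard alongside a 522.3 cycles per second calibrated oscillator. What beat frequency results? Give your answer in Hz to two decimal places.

11.32 Hz

Open pipe: f_n = n·v/(2L) = 3·331.2/(2·0.931) = 533.6198 Hz.
f_beat = |533.6198 − 522.3| = 11.32 Hz.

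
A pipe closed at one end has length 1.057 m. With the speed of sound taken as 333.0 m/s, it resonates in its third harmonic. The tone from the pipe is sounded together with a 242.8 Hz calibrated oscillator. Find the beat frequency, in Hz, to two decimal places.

6.52 Hz

Closed pipe (odd harmonics): f_n = n·v/(4L) = 3·333.0/(4·1.057) = 236.2819 Hz.
f_beat = |236.2819 − 242.8| = 6.52 Hz.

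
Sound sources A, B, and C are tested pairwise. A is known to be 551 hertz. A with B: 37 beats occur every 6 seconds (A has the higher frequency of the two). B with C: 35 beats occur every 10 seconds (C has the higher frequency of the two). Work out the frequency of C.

A–B: Beat frequency = 37/6 = 6.1667 Hz.
B is below A, so f_B = 551 − 6.1667 = 544.8333 Hz.
B–C: Beat frequency = 35/10 = 3.5 Hz.
C is above B, so f_C = 544.8333 + 3.5 = 548.3333 Hz.

548.3333 Hz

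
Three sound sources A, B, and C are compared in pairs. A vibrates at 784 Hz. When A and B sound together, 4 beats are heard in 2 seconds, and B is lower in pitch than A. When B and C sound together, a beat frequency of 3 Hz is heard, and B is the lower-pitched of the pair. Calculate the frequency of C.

A–B: Beat frequency = 4/2 = 2 Hz.
B is below A, so f_B = 784 − 2 = 782 Hz.
C is above B, so f_C = 782 + 3 = 785 Hz.

785 Hz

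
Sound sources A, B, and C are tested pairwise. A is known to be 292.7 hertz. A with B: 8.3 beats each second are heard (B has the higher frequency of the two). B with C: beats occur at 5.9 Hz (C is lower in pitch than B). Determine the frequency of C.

B is above A, so f_B = 292.7 + 8.3 = 301 Hz.
C is below B, so f_C = 301 − 5.9 = 295.1 Hz.

295.1 Hz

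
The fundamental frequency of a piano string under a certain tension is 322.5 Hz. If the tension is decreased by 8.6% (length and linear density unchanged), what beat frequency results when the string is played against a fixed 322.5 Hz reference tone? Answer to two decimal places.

For a string, f ∝ √T, so the new frequency is 322.5·√0.914 = 308.3208 Hz.
f_beat = |308.3208 − 322.5| = 14.18 Hz.

14.18 Hz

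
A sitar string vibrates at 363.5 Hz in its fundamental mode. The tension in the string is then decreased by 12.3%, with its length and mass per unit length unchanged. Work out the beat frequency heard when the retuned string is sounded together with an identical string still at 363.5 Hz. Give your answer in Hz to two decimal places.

23.09 Hz

For a string, f ∝ √T, so the new frequency is 363.5·√0.877 = 340.4115 Hz.
f_beat = |340.4115 − 363.5| = 23.09 Hz.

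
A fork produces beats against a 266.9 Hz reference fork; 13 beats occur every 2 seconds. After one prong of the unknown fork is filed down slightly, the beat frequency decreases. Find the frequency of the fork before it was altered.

Beat frequency = 13/2 = 6.5 Hz.
|f − 266.9| = 6.5, so the fork was at either 260.4 Hz or 273.4 Hz.
Filing a prong removes mass and raises the fork's frequency; the adjustment raises the fork's frequency.
The beat rate fell, so the adjustment moved the fork toward 266.9 Hz — it must have started below the reference.

260.4 Hz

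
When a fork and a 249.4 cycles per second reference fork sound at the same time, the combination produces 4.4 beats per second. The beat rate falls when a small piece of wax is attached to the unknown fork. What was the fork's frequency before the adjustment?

|f − 249.4| = 4.4, so the fork was at either 245 Hz or 253.8 Hz.
Loading a fork with wax lowers its frequency; the adjustment lowers the fork's frequency.
The beat rate fell, so the adjustment moved the fork toward 249.4 Hz — it must have started above the reference.

253.8 Hz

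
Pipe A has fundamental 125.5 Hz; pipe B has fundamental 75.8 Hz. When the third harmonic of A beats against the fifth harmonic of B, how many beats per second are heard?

Third harmonic of the first: 3·125.5 = 376.5 Hz.
Fifth harmonic of the second: 5·75.8 = 379.0 Hz.
f_beat = |376.5 − 379.0| = 2.5 Hz.

2.5 Hz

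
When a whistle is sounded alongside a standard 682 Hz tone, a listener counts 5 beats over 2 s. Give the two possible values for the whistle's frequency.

Beat frequency = 5/2 = 2.5 Hz.
|f − 682| = 2.5, so f = 682 ± 2.5.

679.5 Hz or 684.5 Hz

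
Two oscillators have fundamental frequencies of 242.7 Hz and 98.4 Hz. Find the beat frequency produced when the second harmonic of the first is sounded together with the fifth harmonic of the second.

6.6 Hz

Second harmonic of the first: 2·242.7 = 485.4 Hz.
Fifth harmonic of the second: 5·98.4 = 492.0 Hz.
f_beat = |485.4 − 492.0| = 6.6 Hz.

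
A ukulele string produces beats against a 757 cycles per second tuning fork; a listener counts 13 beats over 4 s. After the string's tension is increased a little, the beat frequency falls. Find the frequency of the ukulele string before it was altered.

753.75 Hz

Beat frequency = 13/4 = 3.25 Hz.
|f − 757| = 3.25, so the ukulele string was at either 753.75 Hz or 760.25 Hz.
Higher tension means higher frequency; the adjustment raises the ukulele string's frequency.
The beat rate fell, so the adjustment moved the ukulele string toward 757 Hz — it must have started below the reference.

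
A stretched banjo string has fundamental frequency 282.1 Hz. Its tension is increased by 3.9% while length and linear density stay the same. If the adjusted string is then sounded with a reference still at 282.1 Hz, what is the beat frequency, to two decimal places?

5.45 Hz

For a string, f ∝ √T, so the new frequency is 282.1·√1.039 = 287.5483 Hz.
f_beat = |287.5483 − 282.1| = 5.45 Hz.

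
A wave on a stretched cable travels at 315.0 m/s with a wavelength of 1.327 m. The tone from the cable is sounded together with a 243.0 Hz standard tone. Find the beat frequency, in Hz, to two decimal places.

5.62 Hz

Source frequency f = v/λ = 315.0/1.327 = 237.3775 Hz.
f_beat = |237.3775 − 243.0| = 5.62 Hz.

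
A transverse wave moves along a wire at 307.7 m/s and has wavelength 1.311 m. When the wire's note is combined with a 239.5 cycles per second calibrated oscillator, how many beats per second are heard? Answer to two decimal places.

Source frequency f = v/λ = 307.7/1.311 = 234.7063 Hz.
f_beat = |234.7063 − 239.5| = 4.79 Hz.

4.79 Hz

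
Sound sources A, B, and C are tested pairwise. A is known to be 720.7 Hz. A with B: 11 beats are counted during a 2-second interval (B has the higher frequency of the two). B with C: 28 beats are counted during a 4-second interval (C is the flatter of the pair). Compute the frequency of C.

A–B: Beat frequency = 11/2 = 5.5 Hz.
B is above A, so f_B = 720.7 + 5.5 = 726.2 Hz.
B–C: Beat frequency = 28/4 = 7 Hz.
C is below B, so f_C = 726.2 − 7 = 719.2 Hz.

719.2 Hz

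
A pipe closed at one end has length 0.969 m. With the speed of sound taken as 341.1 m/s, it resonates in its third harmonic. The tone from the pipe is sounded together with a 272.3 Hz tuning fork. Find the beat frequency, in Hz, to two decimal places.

Closed pipe (odd harmonics): f_n = n·v/(4L) = 3·341.1/(4·0.969) = 264.0093 Hz.
f_beat = |264.0093 − 272.3| = 8.29 Hz.

8.29 Hz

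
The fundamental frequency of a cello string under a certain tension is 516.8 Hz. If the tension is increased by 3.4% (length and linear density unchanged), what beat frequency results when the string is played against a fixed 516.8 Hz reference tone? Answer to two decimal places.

For a string, f ∝ √T, so the new frequency is 516.8·√1.034 = 525.5122 Hz.
f_beat = |525.5122 − 516.8| = 8.71 Hz.

8.71 Hz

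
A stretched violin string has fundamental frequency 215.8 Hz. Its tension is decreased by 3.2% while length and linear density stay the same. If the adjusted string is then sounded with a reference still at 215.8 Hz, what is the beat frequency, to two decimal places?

For a string, f ∝ √T, so the new frequency is 215.8·√0.968 = 212.3191 Hz.
f_beat = |212.3191 − 215.8| = 3.48 Hz.

3.48 Hz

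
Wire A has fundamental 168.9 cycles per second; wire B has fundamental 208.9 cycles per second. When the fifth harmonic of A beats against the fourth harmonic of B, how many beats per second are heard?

Fifth harmonic of the first: 5·168.9 = 844.5 Hz.
Fourth harmonic of the second: 4·208.9 = 835.6 Hz.
f_beat = |844.5 − 835.6| = 8.9 Hz.

8.9 Hz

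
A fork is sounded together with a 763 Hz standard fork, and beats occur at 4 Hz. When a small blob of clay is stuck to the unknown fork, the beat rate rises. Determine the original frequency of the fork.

|f − 763| = 4, so the fork was at either 759 Hz or 767 Hz.
Adding mass to a fork lowers its frequency; the adjustment lowers the fork's frequency.
The beat rate rose, so the adjustment moved the fork further from 763 Hz — it was already below the reference.

759 Hz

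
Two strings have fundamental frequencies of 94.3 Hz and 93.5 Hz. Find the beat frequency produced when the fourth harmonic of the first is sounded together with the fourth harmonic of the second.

3.2 Hz

Fourth harmonic of the first: 4·94.3 = 377.2 Hz.
Fourth harmonic of the second: 4·93.5 = 374.0 Hz.
f_beat = |377.2 − 374.0| = 3.2 Hz.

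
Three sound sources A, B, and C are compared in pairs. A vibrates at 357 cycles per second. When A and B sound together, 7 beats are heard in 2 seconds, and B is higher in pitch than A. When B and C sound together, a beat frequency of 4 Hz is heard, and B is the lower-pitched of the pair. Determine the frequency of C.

A–B: Beat frequency = 7/2 = 3.5 Hz.
B is above A, so f_B = 357 + 3.5 = 360.5 Hz.
C is above B, so f_C = 360.5 + 4 = 364.5 Hz.

364.5 Hz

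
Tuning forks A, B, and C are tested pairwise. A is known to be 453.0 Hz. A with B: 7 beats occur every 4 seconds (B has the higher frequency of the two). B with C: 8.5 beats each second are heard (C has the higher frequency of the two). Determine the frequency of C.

A–B: Beat frequency = 7/4 = 1.75 Hz.
B is above A, so f_B = 453.0 + 1.75 = 454.75 Hz.
C is above B, so f_C = 454.75 + 8.5 = 463.25 Hz.

463.25 Hz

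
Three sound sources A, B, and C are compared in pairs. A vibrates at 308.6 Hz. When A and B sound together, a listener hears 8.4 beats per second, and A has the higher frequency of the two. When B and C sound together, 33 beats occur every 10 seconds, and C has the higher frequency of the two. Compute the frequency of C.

B is below A, so f_B = 308.6 − 8.4 = 300.2 Hz.
B–C: Beat frequency = 33/10 = 3.3 Hz.
C is above B, so f_C = 300.2 + 3.3 = 303.5 Hz.

303.5 Hz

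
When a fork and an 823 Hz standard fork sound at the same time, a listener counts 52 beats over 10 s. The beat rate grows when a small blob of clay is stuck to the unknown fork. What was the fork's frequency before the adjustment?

Beat frequency = 52/10 = 5.2 Hz.
|f − 823| = 5.2, so the fork was at either 817.8 Hz or 828.2 Hz.
Adding mass to a fork lowers its frequency; the adjustment lowers the fork's frequency.
The beat rate rose, so the adjustment moved the fork further from 823 Hz — it was already below the reference.

817.8 Hz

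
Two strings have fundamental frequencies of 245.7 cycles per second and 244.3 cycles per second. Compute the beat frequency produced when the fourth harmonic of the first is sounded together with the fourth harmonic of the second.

5.6 Hz

Fourth harmonic of the first: 4·245.7 = 982.8 Hz.
Fourth harmonic of the second: 4·244.3 = 977.2 Hz.
f_beat = |982.8 − 977.2| = 5.6 Hz.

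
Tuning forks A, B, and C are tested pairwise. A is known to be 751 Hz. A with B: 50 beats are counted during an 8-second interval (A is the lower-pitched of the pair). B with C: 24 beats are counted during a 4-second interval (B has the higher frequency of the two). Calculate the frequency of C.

A–B: Beat frequency = 50/8 = 6.25 Hz.
B is above A, so f_B = 751 + 6.25 = 757.25 Hz.
B–C: Beat frequency = 24/4 = 6 Hz.
C is below B, so f_C = 757.25 − 6 = 751.25 Hz.

751.25 Hz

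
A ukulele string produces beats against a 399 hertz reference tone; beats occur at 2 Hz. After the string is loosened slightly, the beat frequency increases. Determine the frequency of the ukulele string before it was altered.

397 Hz

|f − 399| = 2, so the ukulele string was at either 397 Hz or 401 Hz.
Reducing tension lowers a string's frequency; the adjustment lowers the ukulele string's frequency.
The beat rate rose, so the adjustment moved the ukulele string further from 399 Hz — it was already below the reference.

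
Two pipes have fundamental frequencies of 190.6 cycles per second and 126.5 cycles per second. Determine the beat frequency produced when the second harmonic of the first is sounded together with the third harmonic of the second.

1.7 Hz

Second harmonic of the first: 2·190.6 = 381.2 Hz.
Third harmonic of the second: 3·126.5 = 379.5 Hz.
f_beat = |381.2 − 379.5| = 1.7 Hz.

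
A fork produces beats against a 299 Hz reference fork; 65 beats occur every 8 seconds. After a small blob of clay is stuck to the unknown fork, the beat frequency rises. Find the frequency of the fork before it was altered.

290.875 Hz

Beat frequency = 65/8 = 8.125 Hz.
|f − 299| = 8.125, so the fork was at either 290.875 Hz or 307.125 Hz.
Adding mass to a fork lowers its frequency; the adjustment lowers the fork's frequency.
The beat rate rose, so the adjustment moved the fork further from 299 Hz — it was already below the reference.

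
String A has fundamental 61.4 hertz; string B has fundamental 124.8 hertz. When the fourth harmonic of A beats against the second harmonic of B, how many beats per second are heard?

4.0 Hz

Fourth harmonic of the first: 4·61.4 = 245.6 Hz.
Second harmonic of the second: 2·124.8 = 249.6 Hz.
f_beat = |245.6 − 249.6| = 4.0 Hz.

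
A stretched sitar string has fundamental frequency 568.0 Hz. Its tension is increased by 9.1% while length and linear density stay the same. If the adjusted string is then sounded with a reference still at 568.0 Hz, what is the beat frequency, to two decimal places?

25.28 Hz

For a string, f ∝ √T, so the new frequency is 568.0·√1.091 = 593.2814 Hz.
f_beat = |593.2814 − 568.0| = 25.28 Hz.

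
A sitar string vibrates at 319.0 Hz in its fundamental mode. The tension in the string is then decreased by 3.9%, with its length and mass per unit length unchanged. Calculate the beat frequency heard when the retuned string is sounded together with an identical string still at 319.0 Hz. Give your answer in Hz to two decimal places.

For a string, f ∝ √T, so the new frequency is 319.0·√0.961 = 312.7176 Hz.
f_beat = |312.7176 − 319.0| = 6.28 Hz.

6.28 Hz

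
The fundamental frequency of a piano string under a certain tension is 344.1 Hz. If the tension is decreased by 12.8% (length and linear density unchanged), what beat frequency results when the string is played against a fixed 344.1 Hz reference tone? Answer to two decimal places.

For a string, f ∝ √T, so the new frequency is 344.1·√0.872 = 321.3238 Hz.
f_beat = |321.3238 − 344.1| = 22.78 Hz.

22.78 Hz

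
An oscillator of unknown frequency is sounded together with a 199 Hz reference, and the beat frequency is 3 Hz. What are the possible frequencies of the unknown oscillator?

|f − 199| = 3, so f = 199 ± 3.

196 Hz or 202 Hz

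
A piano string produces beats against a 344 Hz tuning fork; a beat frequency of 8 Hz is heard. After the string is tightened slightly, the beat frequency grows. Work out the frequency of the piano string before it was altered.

352 Hz

|f − 344| = 8, so the piano string was at either 336 Hz or 352 Hz.
Increasing tension raises a string's frequency; the adjustment raises the piano string's frequency.
The beat rate rose, so the adjustment moved the piano string further from 344 Hz — it was already above the reference.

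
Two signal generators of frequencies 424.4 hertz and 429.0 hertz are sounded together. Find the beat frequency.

f_beat = |f₁ − f₂|.
|424.4 − 429.0| = 4.6 Hz.

4.6 Hz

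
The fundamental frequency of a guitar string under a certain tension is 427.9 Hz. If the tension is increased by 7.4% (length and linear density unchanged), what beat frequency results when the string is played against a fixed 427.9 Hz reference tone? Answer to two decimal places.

15.55 Hz

For a string, f ∝ √T, so the new frequency is 427.9·√1.074 = 443.4498 Hz.
f_beat = |443.4498 − 427.9| = 15.55 Hz.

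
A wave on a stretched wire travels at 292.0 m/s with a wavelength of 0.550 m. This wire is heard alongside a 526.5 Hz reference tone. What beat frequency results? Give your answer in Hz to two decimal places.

Source frequency f = v/λ = 292.0/0.550 = 530.9091 Hz.
f_beat = |530.9091 − 526.5| = 4.41 Hz.

4.41 Hz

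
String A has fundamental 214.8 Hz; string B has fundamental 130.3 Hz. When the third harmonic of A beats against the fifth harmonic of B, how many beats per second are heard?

Third harmonic of the first: 3·214.8 = 644.4 Hz.
Fifth harmonic of the second: 5·130.3 = 651.5 Hz.
f_beat = |644.4 − 651.5| = 7.1 Hz.

7.1 Hz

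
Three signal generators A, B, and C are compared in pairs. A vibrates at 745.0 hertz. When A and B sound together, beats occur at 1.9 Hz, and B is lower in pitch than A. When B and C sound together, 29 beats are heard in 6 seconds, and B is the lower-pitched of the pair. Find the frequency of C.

B is below A, so f_B = 745.0 − 1.9 = 743.1 Hz.
B–C: Beat frequency = 29/6 = 4.8333 Hz.
C is above B, so f_C = 743.1 + 4.8333 = 747.9333 Hz.

747.9333 Hz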